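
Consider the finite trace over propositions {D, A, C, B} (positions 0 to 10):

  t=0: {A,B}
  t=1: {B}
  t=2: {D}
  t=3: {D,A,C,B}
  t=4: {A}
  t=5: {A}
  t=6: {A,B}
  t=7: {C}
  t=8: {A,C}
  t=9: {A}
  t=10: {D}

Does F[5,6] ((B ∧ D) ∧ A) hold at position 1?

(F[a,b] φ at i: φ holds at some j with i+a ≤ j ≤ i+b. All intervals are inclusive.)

No

Check ((B ∧ D) ∧ A) at each j in [6,7]:
  j=6: false
  j=7: false
No position in the window satisfies it → formula fails.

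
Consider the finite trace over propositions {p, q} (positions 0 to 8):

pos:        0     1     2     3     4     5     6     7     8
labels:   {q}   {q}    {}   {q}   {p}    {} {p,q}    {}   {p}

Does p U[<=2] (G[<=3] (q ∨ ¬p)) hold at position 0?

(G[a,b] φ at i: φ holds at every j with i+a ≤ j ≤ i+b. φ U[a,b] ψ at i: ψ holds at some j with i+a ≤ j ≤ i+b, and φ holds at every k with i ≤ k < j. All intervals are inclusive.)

Yes

Need some j in [0,2] with G[<=3] (q ∨ ¬p), and p at every k in [0,j-1].
  j=0: G[<=3] (q ∨ ¬p) holds; no prefix to check → satisfied.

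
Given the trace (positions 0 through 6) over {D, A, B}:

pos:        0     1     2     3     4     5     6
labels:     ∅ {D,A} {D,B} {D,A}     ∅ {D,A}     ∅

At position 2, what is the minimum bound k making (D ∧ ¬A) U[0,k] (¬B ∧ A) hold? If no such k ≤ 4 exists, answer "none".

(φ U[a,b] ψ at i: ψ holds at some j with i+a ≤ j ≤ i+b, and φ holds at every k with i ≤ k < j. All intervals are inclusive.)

1

Need earliest j ≥ 2 with (¬B ∧ A), and (D ∧ ¬A) at every k in [2,j-1].
  j=2: rhs fails.
  j=3: rhs holds; lhs holds on [2,2]. k = 1.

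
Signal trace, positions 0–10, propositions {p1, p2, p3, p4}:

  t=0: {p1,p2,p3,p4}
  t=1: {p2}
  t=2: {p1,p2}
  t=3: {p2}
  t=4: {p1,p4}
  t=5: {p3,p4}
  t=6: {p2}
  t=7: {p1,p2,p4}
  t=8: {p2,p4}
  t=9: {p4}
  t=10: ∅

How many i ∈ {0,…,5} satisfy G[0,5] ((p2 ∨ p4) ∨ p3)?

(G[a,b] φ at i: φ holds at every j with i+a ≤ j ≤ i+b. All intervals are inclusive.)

5

Evaluate at each i in [0,5]:
  i=0: ✓ (all of [0,5])
  i=1: ✓ (all of [1,6])
  i=2: ✓ (all of [2,7])
  i=3: ✓ (all of [3,8])
  i=4: ✓ (all of [4,9])
  i=5: ✗ (fails at j=10)
Positions where it holds: {0, 1, 2, 3, 4} → 5.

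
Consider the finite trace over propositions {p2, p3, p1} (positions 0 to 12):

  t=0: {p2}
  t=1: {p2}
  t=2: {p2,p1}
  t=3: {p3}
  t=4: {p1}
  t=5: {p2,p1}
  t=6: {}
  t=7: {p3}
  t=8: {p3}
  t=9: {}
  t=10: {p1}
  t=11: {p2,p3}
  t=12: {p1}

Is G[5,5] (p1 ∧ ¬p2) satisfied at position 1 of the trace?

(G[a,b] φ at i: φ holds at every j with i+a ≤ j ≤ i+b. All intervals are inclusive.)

Does not hold

Check (p1 ∧ ¬p2) at every j in [6,6]:
  j=6: false
Fails at j=6 → formula fails.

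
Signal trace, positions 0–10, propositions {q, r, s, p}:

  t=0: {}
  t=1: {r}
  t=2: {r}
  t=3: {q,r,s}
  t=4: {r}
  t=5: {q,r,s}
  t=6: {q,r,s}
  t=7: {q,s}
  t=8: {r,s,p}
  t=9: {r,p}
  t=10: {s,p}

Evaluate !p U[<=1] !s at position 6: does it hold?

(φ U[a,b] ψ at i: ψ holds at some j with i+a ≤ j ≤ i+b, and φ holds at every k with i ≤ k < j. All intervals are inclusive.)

False

Need some j in [6,7] with !s, and !p at every k in [6,j-1].
  j=6: !s false.
  j=7: !s false.
No j in the window works → until fails.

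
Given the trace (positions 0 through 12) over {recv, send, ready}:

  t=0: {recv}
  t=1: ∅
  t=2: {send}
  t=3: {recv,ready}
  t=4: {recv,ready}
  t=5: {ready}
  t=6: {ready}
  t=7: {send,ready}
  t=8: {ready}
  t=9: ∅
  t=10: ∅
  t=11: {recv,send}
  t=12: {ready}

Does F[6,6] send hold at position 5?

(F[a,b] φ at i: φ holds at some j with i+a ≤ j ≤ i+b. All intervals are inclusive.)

Check send at each j in [11,11]:
  j=11: true
Found at j=11 → formula holds.

Yes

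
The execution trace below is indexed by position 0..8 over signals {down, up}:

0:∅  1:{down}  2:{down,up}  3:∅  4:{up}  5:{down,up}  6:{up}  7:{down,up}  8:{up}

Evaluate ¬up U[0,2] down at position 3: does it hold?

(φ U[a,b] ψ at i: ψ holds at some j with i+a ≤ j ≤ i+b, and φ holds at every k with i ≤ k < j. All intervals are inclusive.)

Need some j in [3,5] with down, and ¬up at every k in [3,j-1].
  j=3: down false.
  j=4: down false.
  j=5: down holds, but ¬up fails at k=4 → not this j.
No j in the window works → until fails.

False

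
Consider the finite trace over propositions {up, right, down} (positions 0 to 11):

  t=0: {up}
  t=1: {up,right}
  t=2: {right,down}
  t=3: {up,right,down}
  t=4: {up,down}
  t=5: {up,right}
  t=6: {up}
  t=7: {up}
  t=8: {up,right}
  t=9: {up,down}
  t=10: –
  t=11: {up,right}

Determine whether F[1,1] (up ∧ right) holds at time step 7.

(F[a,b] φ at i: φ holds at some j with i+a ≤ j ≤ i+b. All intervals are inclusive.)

Holds

Check (up ∧ right) at each j in [8,8]:
  j=8: true
Found at j=8 → formula holds.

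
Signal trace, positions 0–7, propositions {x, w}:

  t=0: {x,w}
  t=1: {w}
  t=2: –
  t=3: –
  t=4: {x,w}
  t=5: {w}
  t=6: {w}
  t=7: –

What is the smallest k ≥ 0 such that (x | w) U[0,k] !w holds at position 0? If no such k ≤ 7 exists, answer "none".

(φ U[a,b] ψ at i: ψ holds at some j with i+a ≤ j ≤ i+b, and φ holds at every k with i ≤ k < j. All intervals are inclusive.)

2

Need earliest j ≥ 0 with !w, and (x | w) at every k in [0,j-1].
  j=0: rhs fails.
  j=1: rhs fails.
  j=2: rhs holds; lhs holds on [0,1]. k = 2.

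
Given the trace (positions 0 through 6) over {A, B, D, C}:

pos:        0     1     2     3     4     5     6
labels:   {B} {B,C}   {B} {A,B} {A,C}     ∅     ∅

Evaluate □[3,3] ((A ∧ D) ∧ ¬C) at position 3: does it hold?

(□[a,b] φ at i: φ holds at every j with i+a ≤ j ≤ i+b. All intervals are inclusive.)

Check ((A ∧ D) ∧ ¬C) at every j in [6,6]:
  j=6: false
Fails at j=6 → formula fails.

No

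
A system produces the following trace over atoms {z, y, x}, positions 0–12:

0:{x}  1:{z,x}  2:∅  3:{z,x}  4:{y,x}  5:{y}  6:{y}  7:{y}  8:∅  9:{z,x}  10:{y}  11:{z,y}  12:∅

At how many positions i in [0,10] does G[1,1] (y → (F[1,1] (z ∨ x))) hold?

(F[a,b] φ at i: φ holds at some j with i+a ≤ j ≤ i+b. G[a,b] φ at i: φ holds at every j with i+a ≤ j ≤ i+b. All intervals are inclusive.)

Evaluate at each i in [0,10]:
  i=0: ✓ (all of [1,1])
  i=1: ✓ (all of [2,2])
  i=2: ✓ (all of [3,3])
  i=3: ✗ (fails at j=4)
  i=4: ✗ (fails at j=5)
  i=5: ✗ (fails at j=6)
  i=6: ✗ (fails at j=7)
  i=7: ✓ (all of [8,8])
  i=8: ✓ (all of [9,9])
  i=9: ✓ (all of [10,10])
  i=10: ✗ (fails at j=11)
Positions where it holds: {0, 1, 2, 7, 8, 9} → 6.

6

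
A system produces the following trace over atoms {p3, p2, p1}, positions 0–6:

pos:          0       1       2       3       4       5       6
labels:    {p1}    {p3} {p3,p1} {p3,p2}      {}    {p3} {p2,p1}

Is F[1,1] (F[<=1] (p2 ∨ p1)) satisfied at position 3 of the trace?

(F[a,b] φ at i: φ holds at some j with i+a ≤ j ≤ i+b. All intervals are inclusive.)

False

Check F[<=1] (p2 ∨ p1) at each j in [4,4]:
  j=4: fails (none in [4,5])
No position in the window satisfies it → formula fails.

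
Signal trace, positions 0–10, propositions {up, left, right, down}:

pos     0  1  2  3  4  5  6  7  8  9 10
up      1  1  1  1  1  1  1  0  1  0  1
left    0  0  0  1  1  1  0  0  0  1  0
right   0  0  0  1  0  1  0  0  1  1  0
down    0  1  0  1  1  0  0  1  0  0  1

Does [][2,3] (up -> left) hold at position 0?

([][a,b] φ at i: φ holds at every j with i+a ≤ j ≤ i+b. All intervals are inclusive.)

Check (up -> left) at every j in [2,3]:
  j=2: antecedent true; consequent false → ✗
  j=3: antecedent true; consequent true → ✓
Fails at j=2 → formula fails.

Does not hold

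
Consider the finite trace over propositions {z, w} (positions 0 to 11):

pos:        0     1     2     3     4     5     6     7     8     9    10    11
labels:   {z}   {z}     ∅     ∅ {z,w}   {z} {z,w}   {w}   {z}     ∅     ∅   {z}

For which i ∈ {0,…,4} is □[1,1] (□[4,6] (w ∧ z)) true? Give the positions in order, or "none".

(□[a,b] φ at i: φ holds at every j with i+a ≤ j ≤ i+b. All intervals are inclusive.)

none

Evaluate at each i in [0,4]:
  i=0: ✗ (fails at j=1)
  i=1: ✗ (fails at j=2)
  i=2: ✗ (fails at j=3)
  i=3: ✗ (fails at j=4)
  i=4: ✗ (fails at j=5)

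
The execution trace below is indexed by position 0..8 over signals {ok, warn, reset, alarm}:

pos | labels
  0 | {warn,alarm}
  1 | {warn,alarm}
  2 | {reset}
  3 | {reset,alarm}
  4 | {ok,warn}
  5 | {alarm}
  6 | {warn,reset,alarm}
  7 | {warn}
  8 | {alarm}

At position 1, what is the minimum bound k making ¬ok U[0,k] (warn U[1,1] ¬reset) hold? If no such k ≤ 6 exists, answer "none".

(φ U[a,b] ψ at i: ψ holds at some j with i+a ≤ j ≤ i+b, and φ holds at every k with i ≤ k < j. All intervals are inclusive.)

3

Need earliest j ≥ 1 with (warn U[1,1] ¬reset), and ¬ok at every k in [1,j-1].
  j=1: rhs fails.
  j=2: rhs fails.
  j=3: rhs fails.
  j=4: rhs holds; lhs holds on [1,3]. k = 3.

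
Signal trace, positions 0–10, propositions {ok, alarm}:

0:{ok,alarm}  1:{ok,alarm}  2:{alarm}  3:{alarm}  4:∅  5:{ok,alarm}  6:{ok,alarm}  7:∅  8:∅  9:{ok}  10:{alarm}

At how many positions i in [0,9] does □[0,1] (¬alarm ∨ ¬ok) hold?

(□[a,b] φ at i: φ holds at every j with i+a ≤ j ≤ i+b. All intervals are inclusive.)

Evaluate at each i in [0,9]:
  i=0: ✗ (fails at j=0)
  i=1: ✗ (fails at j=1)
  i=2: ✓ (all of [2,3])
  i=3: ✓ (all of [3,4])
  i=4: ✗ (fails at j=5)
  i=5: ✗ (fails at j=5)
  i=6: ✗ (fails at j=6)
  i=7: ✓ (all of [7,8])
  i=8: ✓ (all of [8,9])
  i=9: ✓ (all of [9,10])
Positions where it holds: {2, 3, 7, 8, 9} → 5.

5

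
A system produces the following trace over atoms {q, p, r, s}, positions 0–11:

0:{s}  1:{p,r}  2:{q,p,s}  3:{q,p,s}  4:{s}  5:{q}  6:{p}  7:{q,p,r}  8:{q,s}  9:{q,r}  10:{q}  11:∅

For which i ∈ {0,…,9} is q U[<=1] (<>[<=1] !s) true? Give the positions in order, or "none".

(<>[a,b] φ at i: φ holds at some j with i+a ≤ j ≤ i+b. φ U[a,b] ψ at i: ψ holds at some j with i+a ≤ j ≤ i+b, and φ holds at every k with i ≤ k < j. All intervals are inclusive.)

0, 1, 3, 4, 5, 6, 7, 8, 9

Evaluate at each i in [0,9]:
  i=0: ✓ (rhs at j=0)
  i=1: ✓ (rhs at j=1)
  i=2: ✗ (no rhs in [2,3])
  i=3: ✓ (rhs at j=4; lhs holds on [3,3])
  i=4: ✓ (rhs at j=4)
  i=5: ✓ (rhs at j=5)
  i=6: ✓ (rhs at j=6)
  i=7: ✓ (rhs at j=7)
  i=8: ✓ (rhs at j=8)
  i=9: ✓ (rhs at j=9)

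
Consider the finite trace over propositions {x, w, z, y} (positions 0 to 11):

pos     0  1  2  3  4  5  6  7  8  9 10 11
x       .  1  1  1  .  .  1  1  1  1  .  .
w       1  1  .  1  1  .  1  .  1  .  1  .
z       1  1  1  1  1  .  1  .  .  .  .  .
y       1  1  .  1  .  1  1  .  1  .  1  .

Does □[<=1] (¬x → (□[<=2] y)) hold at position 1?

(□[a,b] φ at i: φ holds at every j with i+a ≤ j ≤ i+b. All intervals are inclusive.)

Holds

Check (¬x → (□[<=2] y)) at every j in [1,2]:
  j=1: antecedent false → ✓
  j=2: antecedent false → ✓
All positions satisfy it → formula holds.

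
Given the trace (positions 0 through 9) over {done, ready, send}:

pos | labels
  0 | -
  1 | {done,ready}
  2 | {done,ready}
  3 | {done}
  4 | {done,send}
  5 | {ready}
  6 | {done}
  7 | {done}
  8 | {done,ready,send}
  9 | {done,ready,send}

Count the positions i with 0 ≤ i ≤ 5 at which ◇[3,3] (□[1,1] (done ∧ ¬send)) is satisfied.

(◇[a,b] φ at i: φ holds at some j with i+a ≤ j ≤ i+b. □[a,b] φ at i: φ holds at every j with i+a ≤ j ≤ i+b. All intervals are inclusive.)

2

Evaluate at each i in [0,5]:
  i=0: ✗ (none in [3,3])
  i=1: ✗ (none in [4,4])
  i=2: ✓ (witness j=5)
  i=3: ✓ (witness j=6)
  i=4: ✗ (none in [7,7])
  i=5: ✗ (none in [8,8])
Positions where it holds: {2, 3} → 2.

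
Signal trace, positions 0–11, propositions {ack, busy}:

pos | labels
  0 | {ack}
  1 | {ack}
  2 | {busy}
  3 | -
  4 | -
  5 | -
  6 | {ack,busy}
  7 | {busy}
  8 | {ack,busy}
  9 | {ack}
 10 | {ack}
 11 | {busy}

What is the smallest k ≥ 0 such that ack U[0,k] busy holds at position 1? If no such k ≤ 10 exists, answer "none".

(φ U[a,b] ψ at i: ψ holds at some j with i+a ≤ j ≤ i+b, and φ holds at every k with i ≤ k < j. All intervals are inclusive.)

Need earliest j ≥ 1 with busy, and ack at every k in [1,j-1].
  j=1: rhs fails.
  j=2: rhs holds; lhs holds on [1,1]. k = 1.

1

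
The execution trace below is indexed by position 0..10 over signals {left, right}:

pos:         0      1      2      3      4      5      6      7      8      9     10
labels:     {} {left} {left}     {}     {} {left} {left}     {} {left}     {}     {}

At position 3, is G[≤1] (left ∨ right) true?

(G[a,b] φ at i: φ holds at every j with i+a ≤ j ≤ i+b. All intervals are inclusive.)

Check (left ∨ right) at every j in [3,4]:
  j=3: false
  j=4: false
Fails at j=3 → formula fails.

False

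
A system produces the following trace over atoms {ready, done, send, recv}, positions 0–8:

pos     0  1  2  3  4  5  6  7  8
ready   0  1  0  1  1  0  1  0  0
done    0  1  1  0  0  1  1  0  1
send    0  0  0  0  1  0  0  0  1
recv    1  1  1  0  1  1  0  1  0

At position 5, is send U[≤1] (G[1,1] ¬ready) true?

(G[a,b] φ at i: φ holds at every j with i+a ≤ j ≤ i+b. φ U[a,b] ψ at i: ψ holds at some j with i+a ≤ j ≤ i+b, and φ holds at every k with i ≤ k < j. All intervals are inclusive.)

Need some j in [5,6] with G[1,1] ¬ready, and send at every k in [5,j-1].
  j=5: G[1,1] ¬ready — fails at 6.
  j=6: G[1,1] ¬ready holds, but send fails at k=5 → not this j.
No j in the window works → until fails.

No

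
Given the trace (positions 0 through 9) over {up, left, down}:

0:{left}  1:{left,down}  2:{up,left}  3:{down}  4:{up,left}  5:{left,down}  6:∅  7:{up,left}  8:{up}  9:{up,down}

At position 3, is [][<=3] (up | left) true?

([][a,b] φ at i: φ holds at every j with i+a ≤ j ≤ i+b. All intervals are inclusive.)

Check (up | left) at every j in [3,6]:
  j=3: false
  j=4: true
  j=5: true
  j=6: false
Fails at j=3 → formula fails.

Does not hold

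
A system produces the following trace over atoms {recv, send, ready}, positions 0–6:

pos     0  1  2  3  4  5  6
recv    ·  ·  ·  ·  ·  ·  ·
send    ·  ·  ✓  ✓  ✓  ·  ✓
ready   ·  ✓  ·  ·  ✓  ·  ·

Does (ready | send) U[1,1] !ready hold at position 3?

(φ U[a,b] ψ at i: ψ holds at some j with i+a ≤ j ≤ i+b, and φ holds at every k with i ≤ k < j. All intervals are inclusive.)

Need some j in [4,4] with !ready, and (ready | send) at every k in [3,j-1].
  j=4: !ready false.
No j in the window works → until fails.

Does not hold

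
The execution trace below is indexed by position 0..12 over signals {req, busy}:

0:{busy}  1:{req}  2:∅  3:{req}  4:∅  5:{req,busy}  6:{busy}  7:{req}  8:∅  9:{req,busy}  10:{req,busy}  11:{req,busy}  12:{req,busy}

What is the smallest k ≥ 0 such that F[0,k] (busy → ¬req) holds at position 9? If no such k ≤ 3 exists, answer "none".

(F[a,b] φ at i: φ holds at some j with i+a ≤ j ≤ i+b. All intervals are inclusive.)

Scan j = 9,10,… for (busy → ¬req):
  j=9: fails
  j=10: fails
  j=11: fails
  j=12: fails
No j in [9,12] satisfies it → none.

none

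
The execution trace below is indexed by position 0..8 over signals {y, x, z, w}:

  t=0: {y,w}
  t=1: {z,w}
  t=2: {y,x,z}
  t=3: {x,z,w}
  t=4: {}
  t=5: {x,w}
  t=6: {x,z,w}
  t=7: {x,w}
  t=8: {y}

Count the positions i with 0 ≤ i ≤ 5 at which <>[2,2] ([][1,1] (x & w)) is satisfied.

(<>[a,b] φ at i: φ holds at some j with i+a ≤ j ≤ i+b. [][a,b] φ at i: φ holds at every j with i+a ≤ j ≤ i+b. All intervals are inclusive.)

4

Evaluate at each i in [0,5]:
  i=0: ✓ (witness j=2)
  i=1: ✗ (none in [3,3])
  i=2: ✓ (witness j=4)
  i=3: ✓ (witness j=5)
  i=4: ✓ (witness j=6)
  i=5: ✗ (none in [7,7])
Positions where it holds: {0, 2, 3, 4} → 4.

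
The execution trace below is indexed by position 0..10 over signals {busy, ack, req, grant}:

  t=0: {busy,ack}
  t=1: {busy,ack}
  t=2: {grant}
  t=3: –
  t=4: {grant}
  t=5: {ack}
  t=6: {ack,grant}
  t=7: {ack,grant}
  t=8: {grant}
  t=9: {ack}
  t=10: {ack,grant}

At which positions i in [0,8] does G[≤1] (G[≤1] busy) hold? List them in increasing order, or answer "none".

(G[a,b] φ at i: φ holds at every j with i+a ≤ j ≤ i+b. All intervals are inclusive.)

none

Evaluate at each i in [0,8]:
  i=0: ✗ (fails at j=1)
  i=1: ✗ (fails at j=1)
  i=2: ✗ (fails at j=2)
  i=3: ✗ (fails at j=3)
  i=4: ✗ (fails at j=4)
  i=5: ✗ (fails at j=5)
  i=6: ✗ (fails at j=6)
  i=7: ✗ (fails at j=7)
  i=8: ✗ (fails at j=8)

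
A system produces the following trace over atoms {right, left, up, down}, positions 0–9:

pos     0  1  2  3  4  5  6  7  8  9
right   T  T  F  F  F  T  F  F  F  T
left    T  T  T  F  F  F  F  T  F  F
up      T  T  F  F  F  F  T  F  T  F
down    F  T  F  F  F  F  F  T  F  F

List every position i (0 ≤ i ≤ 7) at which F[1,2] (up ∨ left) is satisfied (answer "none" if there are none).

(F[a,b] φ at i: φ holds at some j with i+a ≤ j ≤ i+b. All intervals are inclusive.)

Evaluate at each i in [0,7]:
  i=0: ✓ (witness j=1)
  i=1: ✓ (witness j=2)
  i=2: ✗ (none in [3,4])
  i=3: ✗ (none in [4,5])
  i=4: ✓ (witness j=6)
  i=5: ✓ (witness j=6)
  i=6: ✓ (witness j=7)
  i=7: ✓ (witness j=8)

0, 1, 4, 5, 6, 7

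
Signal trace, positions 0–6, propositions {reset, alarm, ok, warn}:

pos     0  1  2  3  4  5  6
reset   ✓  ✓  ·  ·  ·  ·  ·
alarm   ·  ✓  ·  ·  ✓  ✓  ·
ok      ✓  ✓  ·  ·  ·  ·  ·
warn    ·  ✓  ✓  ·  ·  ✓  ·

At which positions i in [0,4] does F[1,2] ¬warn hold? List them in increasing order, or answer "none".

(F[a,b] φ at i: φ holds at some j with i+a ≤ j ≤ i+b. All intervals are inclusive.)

Evaluate at each i in [0,4]:
  i=0: ✗ (none in [1,2])
  i=1: ✓ (witness j=3)
  i=2: ✓ (witness j=3)
  i=3: ✓ (witness j=4)
  i=4: ✓ (witness j=6)

1, 2, 3, 4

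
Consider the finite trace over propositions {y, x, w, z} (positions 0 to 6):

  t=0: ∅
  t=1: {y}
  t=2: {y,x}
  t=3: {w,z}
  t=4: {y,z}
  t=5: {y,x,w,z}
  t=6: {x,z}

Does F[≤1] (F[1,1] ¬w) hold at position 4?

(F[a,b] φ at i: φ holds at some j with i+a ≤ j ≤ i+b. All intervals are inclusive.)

Check F[1,1] ¬w at each j in [4,5]:
  j=4: fails (none in [5,5])
  j=5: holds (witness at 6)
Found at j=5 → formula holds.

Yes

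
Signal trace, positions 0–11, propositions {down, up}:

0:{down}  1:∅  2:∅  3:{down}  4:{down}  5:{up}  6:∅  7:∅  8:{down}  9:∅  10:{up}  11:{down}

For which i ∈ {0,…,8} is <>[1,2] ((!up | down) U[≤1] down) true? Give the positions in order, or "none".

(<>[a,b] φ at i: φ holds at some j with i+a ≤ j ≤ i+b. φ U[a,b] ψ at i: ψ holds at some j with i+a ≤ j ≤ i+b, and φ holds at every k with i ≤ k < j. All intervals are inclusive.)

0, 1, 2, 3, 5, 6, 7

Evaluate at each i in [0,8]:
  i=0: ✓ (witness j=2)
  i=1: ✓ (witness j=2)
  i=2: ✓ (witness j=3)
  i=3: ✓ (witness j=4)
  i=4: ✗ (none in [5,6])
  i=5: ✓ (witness j=7)
  i=6: ✓ (witness j=7)
  i=7: ✓ (witness j=8)
  i=8: ✗ (none in [9,10])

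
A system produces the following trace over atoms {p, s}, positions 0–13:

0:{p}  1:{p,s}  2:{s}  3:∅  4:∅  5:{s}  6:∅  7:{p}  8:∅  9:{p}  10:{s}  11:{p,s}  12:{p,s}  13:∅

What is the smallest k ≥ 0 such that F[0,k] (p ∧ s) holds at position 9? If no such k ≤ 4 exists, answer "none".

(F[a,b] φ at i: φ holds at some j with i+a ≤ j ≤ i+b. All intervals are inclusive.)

2

Scan j = 9,10,… for (p ∧ s):
  j=9: fails
  j=10: fails
  j=11: holds
First hit at j=11, so smallest k = 11-9 = 2.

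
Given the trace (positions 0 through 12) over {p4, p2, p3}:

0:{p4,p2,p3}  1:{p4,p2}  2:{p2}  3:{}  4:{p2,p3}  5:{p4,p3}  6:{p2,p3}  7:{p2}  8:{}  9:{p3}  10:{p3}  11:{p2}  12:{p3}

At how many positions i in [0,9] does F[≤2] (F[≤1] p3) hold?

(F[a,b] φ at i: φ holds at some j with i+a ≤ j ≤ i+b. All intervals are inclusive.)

Evaluate at each i in [0,9]:
  i=0: ✓ (witness j=0)
  i=1: ✓ (witness j=3)
  i=2: ✓ (witness j=3)
  i=3: ✓ (witness j=3)
  i=4: ✓ (witness j=4)
  i=5: ✓ (witness j=5)
  i=6: ✓ (witness j=6)
  i=7: ✓ (witness j=8)
  i=8: ✓ (witness j=8)
  i=9: ✓ (witness j=9)
Positions where it holds: {0, 1, 2, 3, 4, 5, 6, 7, 8, 9} → 10.

10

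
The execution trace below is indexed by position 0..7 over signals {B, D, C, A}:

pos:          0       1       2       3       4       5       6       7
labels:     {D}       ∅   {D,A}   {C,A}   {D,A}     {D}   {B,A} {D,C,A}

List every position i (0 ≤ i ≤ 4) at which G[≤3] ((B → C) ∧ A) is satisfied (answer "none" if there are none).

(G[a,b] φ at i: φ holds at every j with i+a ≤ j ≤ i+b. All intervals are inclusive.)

Evaluate at each i in [0,4]:
  i=0: ✗ (fails at j=0)
  i=1: ✗ (fails at j=1)
  i=2: ✗ (fails at j=5)
  i=3: ✗ (fails at j=5)
  i=4: ✗ (fails at j=5)

none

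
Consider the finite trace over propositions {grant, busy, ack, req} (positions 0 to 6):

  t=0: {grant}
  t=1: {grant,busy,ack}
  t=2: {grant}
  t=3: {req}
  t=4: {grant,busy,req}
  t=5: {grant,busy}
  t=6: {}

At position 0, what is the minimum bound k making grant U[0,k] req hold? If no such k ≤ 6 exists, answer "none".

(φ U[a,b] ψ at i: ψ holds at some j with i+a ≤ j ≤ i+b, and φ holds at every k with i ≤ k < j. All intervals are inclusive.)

Need earliest j ≥ 0 with req, and grant at every k in [0,j-1].
  j=0: rhs fails.
  j=1: rhs fails.
  j=2: rhs fails.
  j=3: rhs holds; lhs holds on [0,2]. k = 3.

3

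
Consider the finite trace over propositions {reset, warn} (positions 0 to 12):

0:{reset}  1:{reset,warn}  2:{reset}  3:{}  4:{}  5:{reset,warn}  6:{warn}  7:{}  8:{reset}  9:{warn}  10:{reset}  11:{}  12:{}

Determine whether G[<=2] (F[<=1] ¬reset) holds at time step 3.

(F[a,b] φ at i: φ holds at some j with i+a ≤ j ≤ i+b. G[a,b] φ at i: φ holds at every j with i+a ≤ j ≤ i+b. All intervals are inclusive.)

Holds

Check F[<=1] ¬reset at every j in [3,5]:
  j=3: holds (witness at 3)
  j=4: holds (witness at 4)
  j=5: holds (witness at 6)
All positions satisfy it → formula holds.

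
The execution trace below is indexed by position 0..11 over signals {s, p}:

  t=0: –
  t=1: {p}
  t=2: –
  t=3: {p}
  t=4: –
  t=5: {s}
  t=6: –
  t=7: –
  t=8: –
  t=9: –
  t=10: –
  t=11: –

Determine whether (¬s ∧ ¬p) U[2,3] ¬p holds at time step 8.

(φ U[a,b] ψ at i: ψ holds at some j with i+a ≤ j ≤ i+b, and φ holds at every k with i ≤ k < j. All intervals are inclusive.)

Yes

Need some j in [10,11] with ¬p, and (¬s ∧ ¬p) at every k in [8,j-1].
  j=10: ¬p holds; (¬s ∧ ¬p) holds at every k in [8,9] → satisfied.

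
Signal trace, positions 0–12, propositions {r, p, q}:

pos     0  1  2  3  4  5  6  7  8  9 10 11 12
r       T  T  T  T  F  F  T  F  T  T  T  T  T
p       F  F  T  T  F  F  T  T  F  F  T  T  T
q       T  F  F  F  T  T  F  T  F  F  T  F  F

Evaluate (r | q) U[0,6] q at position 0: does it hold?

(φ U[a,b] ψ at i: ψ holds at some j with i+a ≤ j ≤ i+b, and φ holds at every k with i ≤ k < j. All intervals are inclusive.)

Yes

Need some j in [0,6] with q, and (r | q) at every k in [0,j-1].
  j=0: q holds; no prefix to check → satisfied.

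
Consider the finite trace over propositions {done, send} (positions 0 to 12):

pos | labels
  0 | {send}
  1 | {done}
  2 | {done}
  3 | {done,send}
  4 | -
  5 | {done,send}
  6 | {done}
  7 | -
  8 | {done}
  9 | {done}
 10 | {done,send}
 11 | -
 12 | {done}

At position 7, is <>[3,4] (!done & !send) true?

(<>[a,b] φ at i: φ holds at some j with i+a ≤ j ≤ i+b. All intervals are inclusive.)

Check (!done & !send) at each j in [10,11]:
  j=10: false
  j=11: true
Found at j=11 → formula holds.

Yes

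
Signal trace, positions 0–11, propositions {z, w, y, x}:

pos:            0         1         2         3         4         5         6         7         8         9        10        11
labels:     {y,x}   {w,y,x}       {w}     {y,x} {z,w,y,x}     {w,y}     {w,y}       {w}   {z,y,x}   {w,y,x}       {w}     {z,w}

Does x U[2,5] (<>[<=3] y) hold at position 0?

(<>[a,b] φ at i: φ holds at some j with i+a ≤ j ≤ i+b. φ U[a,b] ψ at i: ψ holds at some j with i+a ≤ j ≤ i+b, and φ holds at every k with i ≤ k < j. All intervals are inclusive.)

Need some j in [2,5] with <>[<=3] y, and x at every k in [0,j-1].
  j=2: <>[<=3] y holds; x holds at every k in [0,1] → satisfied.

Yes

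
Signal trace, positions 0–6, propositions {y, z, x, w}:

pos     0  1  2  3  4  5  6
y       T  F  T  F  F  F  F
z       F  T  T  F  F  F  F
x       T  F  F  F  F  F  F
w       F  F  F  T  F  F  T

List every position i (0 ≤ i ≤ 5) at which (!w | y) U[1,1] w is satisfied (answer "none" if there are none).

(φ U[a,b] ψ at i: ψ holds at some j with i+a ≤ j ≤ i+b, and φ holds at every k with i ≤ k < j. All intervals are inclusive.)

Evaluate at each i in [0,5]:
  i=0: ✗ (no rhs in [1,1])
  i=1: ✗ (no rhs in [2,2])
  i=2: ✓ (rhs at j=3; lhs holds on [2,2])
  i=3: ✗ (no rhs in [4,4])
  i=4: ✗ (no rhs in [5,5])
  i=5: ✓ (rhs at j=6; lhs holds on [5,5])

2, 5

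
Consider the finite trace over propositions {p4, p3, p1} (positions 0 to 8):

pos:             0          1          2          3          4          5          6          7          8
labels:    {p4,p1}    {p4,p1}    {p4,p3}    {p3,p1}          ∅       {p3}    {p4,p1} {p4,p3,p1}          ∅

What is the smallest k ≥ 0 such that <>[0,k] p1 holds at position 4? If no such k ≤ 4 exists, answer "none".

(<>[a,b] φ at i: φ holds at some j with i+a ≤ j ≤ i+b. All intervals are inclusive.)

Scan j = 4,5,… for p1:
  j=4: fails
  j=5: fails
  j=6: holds
First hit at j=6, so smallest k = 6-4 = 2.

2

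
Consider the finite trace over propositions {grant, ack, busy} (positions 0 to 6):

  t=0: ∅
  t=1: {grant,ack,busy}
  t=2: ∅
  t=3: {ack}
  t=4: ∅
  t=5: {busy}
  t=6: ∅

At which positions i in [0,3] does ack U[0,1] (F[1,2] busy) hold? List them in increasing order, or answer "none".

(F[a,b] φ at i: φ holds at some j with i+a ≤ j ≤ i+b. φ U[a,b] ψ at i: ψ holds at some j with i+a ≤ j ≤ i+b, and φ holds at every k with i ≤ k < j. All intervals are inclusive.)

Evaluate at each i in [0,3]:
  i=0: ✓ (rhs at j=0)
  i=1: ✗ (no rhs in [1,2])
  i=2: ✗ (lhs fails at k=2 before rhs at j=3)
  i=3: ✓ (rhs at j=3)

0, 3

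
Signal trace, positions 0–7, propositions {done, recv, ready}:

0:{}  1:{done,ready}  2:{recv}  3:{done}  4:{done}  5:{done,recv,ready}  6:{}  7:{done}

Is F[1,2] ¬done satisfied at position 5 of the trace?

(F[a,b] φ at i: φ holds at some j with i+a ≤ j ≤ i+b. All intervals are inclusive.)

Yes

Check ¬done at each j in [6,7]:
  j=6: true
  j=7: false
Found at j=6 → formula holds.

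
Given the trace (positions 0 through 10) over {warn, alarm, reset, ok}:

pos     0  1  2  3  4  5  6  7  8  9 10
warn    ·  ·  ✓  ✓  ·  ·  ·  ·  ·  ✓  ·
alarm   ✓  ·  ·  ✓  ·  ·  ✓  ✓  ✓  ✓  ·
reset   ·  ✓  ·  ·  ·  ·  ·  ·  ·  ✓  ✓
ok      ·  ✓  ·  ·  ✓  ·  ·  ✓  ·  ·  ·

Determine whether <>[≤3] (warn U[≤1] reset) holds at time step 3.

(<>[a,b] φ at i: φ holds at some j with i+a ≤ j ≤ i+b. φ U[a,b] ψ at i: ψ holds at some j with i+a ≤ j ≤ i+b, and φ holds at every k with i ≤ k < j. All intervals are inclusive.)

No

Check (warn U[≤1] reset) at each j in [3,6]:
  j=3: fails
  j=4: fails
  j=5: fails
  j=6: fails
No position in the window satisfies it → formula fails.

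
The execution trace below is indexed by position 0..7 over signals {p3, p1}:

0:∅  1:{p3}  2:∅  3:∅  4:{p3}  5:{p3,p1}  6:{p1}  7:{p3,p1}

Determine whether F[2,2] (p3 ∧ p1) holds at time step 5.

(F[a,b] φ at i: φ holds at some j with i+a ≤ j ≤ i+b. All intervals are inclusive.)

Check (p3 ∧ p1) at each j in [7,7]:
  j=7: true
Found at j=7 → formula holds.

Yes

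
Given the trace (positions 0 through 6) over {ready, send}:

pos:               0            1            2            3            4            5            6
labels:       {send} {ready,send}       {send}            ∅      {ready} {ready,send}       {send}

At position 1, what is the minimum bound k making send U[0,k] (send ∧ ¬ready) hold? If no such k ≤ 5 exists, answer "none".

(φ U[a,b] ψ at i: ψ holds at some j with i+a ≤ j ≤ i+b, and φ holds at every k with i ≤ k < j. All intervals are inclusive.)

Need earliest j ≥ 1 with (send ∧ ¬ready), and send at every k in [1,j-1].
  j=1: rhs fails.
  j=2: rhs holds; lhs holds on [1,1]. k = 1.

1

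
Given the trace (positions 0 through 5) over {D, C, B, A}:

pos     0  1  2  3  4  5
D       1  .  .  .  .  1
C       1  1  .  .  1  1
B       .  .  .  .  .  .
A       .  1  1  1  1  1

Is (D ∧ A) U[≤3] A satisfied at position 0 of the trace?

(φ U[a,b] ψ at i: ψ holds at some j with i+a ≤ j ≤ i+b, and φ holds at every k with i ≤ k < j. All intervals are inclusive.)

No

Need some j in [0,3] with A, and (D ∧ A) at every k in [0,j-1].
  j=0: A false.
  j=1: A holds, but (D ∧ A) fails at k=0 → not this j.
  j=2: A holds, but (D ∧ A) fails at k=0 → not this j.
  j=3: A holds, but (D ∧ A) fails at k=0 → not this j.
No j in the window works → until fails.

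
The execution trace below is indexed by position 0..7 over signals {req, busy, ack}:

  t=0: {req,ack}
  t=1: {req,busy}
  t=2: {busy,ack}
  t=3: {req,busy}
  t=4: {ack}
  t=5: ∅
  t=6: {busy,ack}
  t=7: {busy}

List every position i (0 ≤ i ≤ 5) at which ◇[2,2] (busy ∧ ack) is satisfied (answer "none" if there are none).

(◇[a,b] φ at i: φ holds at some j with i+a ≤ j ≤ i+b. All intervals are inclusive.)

0, 4

Evaluate at each i in [0,5]:
  i=0: ✓ (witness j=2)
  i=1: ✗ (none in [3,3])
  i=2: ✗ (none in [4,4])
  i=3: ✗ (none in [5,5])
  i=4: ✓ (witness j=6)
  i=5: ✗ (none in [7,7])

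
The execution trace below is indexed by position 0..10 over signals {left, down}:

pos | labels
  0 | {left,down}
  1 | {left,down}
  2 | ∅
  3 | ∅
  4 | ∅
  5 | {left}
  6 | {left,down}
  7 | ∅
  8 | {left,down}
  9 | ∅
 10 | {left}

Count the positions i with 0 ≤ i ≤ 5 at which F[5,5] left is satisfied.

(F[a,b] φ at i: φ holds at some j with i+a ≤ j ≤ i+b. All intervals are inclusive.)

Evaluate at each i in [0,5]:
  i=0: ✓ (witness j=5)
  i=1: ✓ (witness j=6)
  i=2: ✗ (none in [7,7])
  i=3: ✓ (witness j=8)
  i=4: ✗ (none in [9,9])
  i=5: ✓ (witness j=10)
Positions where it holds: {0, 1, 3, 5} → 4.

4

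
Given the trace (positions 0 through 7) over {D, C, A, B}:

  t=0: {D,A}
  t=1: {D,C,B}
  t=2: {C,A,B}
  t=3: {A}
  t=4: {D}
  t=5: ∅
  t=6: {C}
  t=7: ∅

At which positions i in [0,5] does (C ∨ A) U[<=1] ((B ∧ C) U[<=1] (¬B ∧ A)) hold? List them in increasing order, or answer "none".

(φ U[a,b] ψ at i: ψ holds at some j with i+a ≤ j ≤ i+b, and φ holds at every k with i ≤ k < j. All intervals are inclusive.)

0, 1, 2, 3

Evaluate at each i in [0,5]:
  i=0: ✓ (rhs at j=0)
  i=1: ✓ (rhs at j=2; lhs holds on [1,1])
  i=2: ✓ (rhs at j=2)
  i=3: ✓ (rhs at j=3)
  i=4: ✗ (no rhs in [4,5])
  i=5: ✗ (no rhs in [5,6])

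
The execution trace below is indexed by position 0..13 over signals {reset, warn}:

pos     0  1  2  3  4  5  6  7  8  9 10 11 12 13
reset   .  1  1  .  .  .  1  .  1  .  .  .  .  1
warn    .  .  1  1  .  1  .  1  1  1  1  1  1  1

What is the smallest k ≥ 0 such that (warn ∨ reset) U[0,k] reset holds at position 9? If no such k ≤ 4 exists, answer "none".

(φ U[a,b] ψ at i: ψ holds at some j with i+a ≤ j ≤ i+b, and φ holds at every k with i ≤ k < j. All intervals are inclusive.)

4

Need earliest j ≥ 9 with reset, and (warn ∨ reset) at every k in [9,j-1].
  j=9: rhs fails.
  j=10: rhs fails.
  j=11: rhs fails.
  j=12: rhs fails.
  j=13: rhs holds; lhs holds on [9,12]. k = 4.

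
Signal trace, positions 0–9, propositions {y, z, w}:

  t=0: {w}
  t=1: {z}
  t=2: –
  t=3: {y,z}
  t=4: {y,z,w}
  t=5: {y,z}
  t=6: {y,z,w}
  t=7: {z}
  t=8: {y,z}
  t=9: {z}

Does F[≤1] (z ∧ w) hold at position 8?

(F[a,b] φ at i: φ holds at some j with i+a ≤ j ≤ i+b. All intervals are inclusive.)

No

Check (z ∧ w) at each j in [8,9]:
  j=8: false
  j=9: false
No position in the window satisfies it → formula fails.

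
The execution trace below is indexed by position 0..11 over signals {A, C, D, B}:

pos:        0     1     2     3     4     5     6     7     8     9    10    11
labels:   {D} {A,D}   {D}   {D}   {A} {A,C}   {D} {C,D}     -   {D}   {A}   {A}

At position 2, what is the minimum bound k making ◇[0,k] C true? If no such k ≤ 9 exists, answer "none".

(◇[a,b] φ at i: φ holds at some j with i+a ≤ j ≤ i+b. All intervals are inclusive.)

3

Scan j = 2,3,… for C:
  j=2: fails
  j=3: fails
  j=4: fails
  j=5: holds
First hit at j=5, so smallest k = 5-2 = 3.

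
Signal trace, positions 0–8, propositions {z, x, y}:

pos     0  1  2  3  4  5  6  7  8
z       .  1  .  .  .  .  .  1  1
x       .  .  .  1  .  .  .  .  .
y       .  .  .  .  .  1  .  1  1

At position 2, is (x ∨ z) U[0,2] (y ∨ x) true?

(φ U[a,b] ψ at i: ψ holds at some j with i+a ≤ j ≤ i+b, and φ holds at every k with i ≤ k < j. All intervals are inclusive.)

Does not hold

Need some j in [2,4] with (y ∨ x), and (x ∨ z) at every k in [2,j-1].
  j=2: (y ∨ x) false.
  j=3: (y ∨ x) holds, but (x ∨ z) fails at k=2 → not this j.
  j=4: (y ∨ x) false.
No j in the window works → until fails.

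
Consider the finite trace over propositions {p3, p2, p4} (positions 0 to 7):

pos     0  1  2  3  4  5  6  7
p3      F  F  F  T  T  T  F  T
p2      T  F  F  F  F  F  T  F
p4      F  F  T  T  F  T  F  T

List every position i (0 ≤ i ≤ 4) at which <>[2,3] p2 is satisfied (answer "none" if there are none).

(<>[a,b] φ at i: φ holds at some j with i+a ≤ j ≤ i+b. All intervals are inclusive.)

Evaluate at each i in [0,4]:
  i=0: ✗ (none in [2,3])
  i=1: ✗ (none in [3,4])
  i=2: ✗ (none in [4,5])
  i=3: ✓ (witness j=6)
  i=4: ✓ (witness j=6)

3, 4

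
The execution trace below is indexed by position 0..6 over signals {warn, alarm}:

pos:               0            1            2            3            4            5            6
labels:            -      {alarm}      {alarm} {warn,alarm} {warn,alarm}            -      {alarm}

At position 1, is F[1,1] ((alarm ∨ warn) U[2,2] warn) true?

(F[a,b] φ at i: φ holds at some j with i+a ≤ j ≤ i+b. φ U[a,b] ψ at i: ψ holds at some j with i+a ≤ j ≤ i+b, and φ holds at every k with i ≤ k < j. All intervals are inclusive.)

Check ((alarm ∨ warn) U[2,2] warn) at each j in [2,2]:
  j=2: holds
Found at j=2 → formula holds.

True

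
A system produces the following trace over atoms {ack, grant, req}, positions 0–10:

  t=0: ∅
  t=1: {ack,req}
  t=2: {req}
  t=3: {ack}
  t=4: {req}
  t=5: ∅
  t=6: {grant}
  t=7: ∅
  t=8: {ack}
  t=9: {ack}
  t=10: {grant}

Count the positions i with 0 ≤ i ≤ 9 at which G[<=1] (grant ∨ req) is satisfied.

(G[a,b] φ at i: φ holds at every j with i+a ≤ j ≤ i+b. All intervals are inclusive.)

1

Evaluate at each i in [0,9]:
  i=0: ✗ (fails at j=0)
  i=1: ✓ (all of [1,2])
  i=2: ✗ (fails at j=3)
  i=3: ✗ (fails at j=3)
  i=4: ✗ (fails at j=5)
  i=5: ✗ (fails at j=5)
  i=6: ✗ (fails at j=7)
  i=7: ✗ (fails at j=7)
  i=8: ✗ (fails at j=8)
  i=9: ✗ (fails at j=9)
Positions where it holds: {1} → 1.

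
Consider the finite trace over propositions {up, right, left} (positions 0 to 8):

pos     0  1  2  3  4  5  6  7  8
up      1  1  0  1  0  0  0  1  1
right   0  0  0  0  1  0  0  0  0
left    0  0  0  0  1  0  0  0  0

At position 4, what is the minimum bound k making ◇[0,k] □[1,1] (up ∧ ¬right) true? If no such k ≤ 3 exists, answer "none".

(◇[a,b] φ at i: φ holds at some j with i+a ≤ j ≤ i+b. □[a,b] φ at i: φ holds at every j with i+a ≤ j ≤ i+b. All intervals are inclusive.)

Scan j = 4,5,… for □[1,1] (up ∧ ¬right):
  j=4: fails
  j=5: fails
  j=6: holds
First hit at j=6, so smallest k = 6-4 = 2.

2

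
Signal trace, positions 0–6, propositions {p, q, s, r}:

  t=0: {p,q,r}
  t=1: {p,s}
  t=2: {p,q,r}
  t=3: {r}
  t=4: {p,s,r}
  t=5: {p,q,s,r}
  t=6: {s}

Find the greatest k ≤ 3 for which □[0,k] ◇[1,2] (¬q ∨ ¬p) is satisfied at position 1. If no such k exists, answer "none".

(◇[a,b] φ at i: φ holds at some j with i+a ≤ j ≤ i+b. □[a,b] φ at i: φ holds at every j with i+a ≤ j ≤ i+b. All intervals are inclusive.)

◇[1,2] (¬q ∨ ¬p) must hold from j=1 onward; find where it first fails.
  j=1: holds
  j=2: holds
  j=3: holds
  j=4: holds
Holds through j=4; largest k = 3.

3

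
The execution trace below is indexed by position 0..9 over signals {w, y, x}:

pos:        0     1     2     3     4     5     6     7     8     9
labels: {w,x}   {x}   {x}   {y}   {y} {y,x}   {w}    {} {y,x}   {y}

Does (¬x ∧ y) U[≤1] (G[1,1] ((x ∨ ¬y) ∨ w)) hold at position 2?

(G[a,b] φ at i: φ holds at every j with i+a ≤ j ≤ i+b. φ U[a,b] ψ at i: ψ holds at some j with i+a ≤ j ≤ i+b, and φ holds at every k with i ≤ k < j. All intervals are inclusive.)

Need some j in [2,3] with G[1,1] ((x ∨ ¬y) ∨ w), and (¬x ∧ y) at every k in [2,j-1].
  j=2: G[1,1] ((x ∨ ¬y) ∨ w) — fails at 3.
  j=3: G[1,1] ((x ∨ ¬y) ∨ w) — fails at 4.
No j in the window works → until fails.

False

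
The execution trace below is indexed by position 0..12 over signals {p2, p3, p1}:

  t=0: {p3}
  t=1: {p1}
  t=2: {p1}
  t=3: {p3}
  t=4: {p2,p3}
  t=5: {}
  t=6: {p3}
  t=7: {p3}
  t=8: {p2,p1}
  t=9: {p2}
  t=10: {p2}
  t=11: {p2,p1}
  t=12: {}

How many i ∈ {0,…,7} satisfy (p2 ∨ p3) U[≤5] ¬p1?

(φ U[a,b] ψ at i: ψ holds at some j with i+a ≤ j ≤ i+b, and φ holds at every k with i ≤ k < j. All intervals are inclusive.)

6

Evaluate at each i in [0,7]:
  i=0: ✓ (rhs at j=0)
  i=1: ✗ (lhs fails at k=1 before rhs at j=3)
  i=2: ✗ (lhs fails at k=2 before rhs at j=3)
  i=3: ✓ (rhs at j=3)
  i=4: ✓ (rhs at j=4)
  i=5: ✓ (rhs at j=5)
  i=6: ✓ (rhs at j=6)
  i=7: ✓ (rhs at j=7)
Positions where it holds: {0, 3, 4, 5, 6, 7} → 6.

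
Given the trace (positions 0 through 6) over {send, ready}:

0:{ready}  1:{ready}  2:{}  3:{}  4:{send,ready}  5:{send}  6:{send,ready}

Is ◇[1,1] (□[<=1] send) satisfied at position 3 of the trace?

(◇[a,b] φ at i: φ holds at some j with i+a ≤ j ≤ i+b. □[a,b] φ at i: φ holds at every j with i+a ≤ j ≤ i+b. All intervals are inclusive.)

Yes

Check □[<=1] send at each j in [4,4]:
  j=4: holds on [4,5]
Found at j=4 → formula holds.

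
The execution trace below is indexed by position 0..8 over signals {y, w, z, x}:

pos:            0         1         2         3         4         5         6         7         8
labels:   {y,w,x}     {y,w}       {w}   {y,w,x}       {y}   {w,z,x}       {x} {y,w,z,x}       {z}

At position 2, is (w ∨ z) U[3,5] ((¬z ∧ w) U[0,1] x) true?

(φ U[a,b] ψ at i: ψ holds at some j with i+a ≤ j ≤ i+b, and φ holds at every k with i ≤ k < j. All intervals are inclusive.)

Need some j in [5,7] with ((¬z ∧ w) U[0,1] x), and (w ∨ z) at every k in [2,j-1].
  j=5: ((¬z ∧ w) U[0,1] x) holds, but (w ∨ z) fails at k=4 → not this j.
  j=6: ((¬z ∧ w) U[0,1] x) holds, but (w ∨ z) fails at k=4 → not this j.
  j=7: ((¬z ∧ w) U[0,1] x) holds, but (w ∨ z) fails at k=4 → not this j.
No j in the window works → until fails.

Does not hold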